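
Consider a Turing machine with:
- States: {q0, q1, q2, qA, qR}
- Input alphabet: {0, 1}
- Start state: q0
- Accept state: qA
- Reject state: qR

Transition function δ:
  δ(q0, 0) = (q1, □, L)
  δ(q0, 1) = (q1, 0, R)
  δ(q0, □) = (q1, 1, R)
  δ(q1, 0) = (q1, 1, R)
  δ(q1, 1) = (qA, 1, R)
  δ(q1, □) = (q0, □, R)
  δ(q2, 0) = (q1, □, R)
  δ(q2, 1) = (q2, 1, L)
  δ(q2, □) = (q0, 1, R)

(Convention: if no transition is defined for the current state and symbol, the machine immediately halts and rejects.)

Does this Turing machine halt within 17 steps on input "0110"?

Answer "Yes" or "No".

Execution trace:
Initial: [q0]0110
Step 1: δ(q0, 0) = (q1, □, L) → [q1]□□110
Step 2: δ(q1, □) = (q0, □, R) → □[q0]□110
Step 3: δ(q0, □) = (q1, 1, R) → □1[q1]110
Step 4: δ(q1, 1) = (qA, 1, R) → □11[qA]10

The machine reaches the accept state qA and halts.
The machine halted after 4 steps (within the 17-step bound).

Answer: Yes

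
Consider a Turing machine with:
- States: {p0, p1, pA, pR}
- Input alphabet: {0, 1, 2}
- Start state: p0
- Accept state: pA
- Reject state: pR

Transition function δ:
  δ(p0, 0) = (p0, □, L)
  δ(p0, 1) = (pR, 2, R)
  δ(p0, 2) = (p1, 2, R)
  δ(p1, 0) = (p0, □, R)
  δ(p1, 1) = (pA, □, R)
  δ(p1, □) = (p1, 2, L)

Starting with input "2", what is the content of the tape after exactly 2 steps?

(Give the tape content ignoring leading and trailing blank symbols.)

Execution trace:
Initial: [p0]2
Step 1: δ(p0, 2) = (p1, 2, R) → 2[p1]□
Step 2: δ(p1, □) = (p1, 2, L) → [p1]22

No transition is defined for δ(p1, 2). By convention the machine halts and rejects.

After 2 steps, the tape (ignoring leading/trailing blanks) is: 22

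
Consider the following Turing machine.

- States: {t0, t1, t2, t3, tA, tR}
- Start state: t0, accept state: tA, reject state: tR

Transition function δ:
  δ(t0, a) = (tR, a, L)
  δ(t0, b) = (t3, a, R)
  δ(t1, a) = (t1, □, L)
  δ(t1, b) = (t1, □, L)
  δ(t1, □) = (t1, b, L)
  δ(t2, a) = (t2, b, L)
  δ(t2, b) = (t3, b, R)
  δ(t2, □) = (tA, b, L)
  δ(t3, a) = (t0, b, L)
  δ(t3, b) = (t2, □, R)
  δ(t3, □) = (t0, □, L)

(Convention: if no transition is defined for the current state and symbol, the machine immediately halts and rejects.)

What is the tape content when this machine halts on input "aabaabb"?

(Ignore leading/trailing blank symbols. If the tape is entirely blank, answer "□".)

Execution trace:
Initial: [t0]aabaabb
Step 1: δ(t0, a) = (tR, a, L) → [tR]□aabaabb

The machine reaches the reject state tR and halts.

Final tape (ignoring leading/trailing blanks): aabaabb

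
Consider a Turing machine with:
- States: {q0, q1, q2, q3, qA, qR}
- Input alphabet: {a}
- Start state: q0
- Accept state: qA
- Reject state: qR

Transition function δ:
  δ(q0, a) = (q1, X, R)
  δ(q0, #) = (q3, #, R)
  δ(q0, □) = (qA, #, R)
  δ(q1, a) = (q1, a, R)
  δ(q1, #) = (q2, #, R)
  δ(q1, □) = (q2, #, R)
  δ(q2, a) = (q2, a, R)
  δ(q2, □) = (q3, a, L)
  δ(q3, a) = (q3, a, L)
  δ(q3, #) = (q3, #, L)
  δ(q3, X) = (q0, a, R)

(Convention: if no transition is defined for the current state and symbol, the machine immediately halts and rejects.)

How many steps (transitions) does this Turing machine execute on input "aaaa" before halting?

Execution trace:
Initial: [q0]aaaa
Step 1: δ(q0, a) = (q1, X, R) → X[q1]aaa
Step 2: δ(q1, a) = (q1, a, R) → Xa[q1]aa
Step 3: δ(q1, a) = (q1, a, R) → Xaa[q1]a
Step 4: δ(q1, a) = (q1, a, R) → Xaaa[q1]□
Step 5: δ(q1, □) = (q2, #, R) → Xaaa#[q2]□
Step 6: δ(q2, □) = (q3, a, L) → Xaaa[q3]#a
Step 7: δ(q3, #) = (q3, #, L) → Xaa[q3]a#a
Step 8: δ(q3, a) = (q3, a, L) → Xa[q3]aa#a
Step 9: δ(q3, a) = (q3, a, L) → X[q3]aaa#a
Step 10: δ(q3, a) = (q3, a, L) → [q3]Xaaa#a
Step 11: δ(q3, X) = (q0, a, R) → a[q0]aaa#a
Step 12: δ(q0, a) = (q1, X, R) → aX[q1]aa#a
Step 13: δ(q1, a) = (q1, a, R) → aXa[q1]a#a
Step 14: δ(q1, a) = (q1, a, R) → aXaa[q1]#a
Step 15: δ(q1, #) = (q2, #, R) → aXaa#[q2]a
Step 16: δ(q2, a) = (q2, a, R) → aXaa#a[q2]□
Step 17: δ(q2, □) = (q3, a, L) → aXaa#[q3]aa
Step 18: δ(q3, a) = (q3, a, L) → aXaa[q3]#aa
Step 19: δ(q3, #) = (q3, #, L) → aXa[q3]a#aa
Step 20: δ(q3, a) = (q3, a, L) → aX[q3]aa#aa
Step 21: δ(q3, a) = (q3, a, L) → a[q3]Xaa#aa
Step 22: δ(q3, X) = (q0, a, R) → aa[q0]aa#aa
Step 23: δ(q0, a) = (q1, X, R) → aaX[q1]a#aa
Step 24: δ(q1, a) = (q1, a, R) → aaXa[q1]#aa
Step 25: δ(q1, #) = (q2, #, R) → aaXa#[q2]aa
Step 26: δ(q2, a) = (q2, a, R) → aaXa#a[q2]a
Step 27: δ(q2, a) = (q2, a, R) → aaXa#aa[q2]□
Step 28: δ(q2, □) = (q3, a, L) → aaXa#a[q3]aa
Step 29: δ(q3, a) = (q3, a, L) → aaXa#[q3]aaa
Step 30: δ(q3, a) = (q3, a, L) → aaXa[q3]#aaa
Step 31: δ(q3, #) = (q3, #, L) → aaX[q3]a#aaa
Step 32: δ(q3, a) = (q3, a, L) → aa[q3]Xa#aaa
Step 33: δ(q3, X) = (q0, a, R) → aaa[q0]a#aaa
Step 34: δ(q0, a) = (q1, X, R) → aaaX[q1]#aaa
Step 35: δ(q1, #) = (q2, #, R) → aaaX#[q2]aaa
Step 36: δ(q2, a) = (q2, a, R) → aaaX#a[q2]aa
Step 37: δ(q2, a) = (q2, a, R) → aaaX#aa[q2]a
Step 38: δ(q2, a) = (q2, a, R) → aaaX#aaa[q2]□
Step 39: δ(q2, □) = (q3, a, L) → aaaX#aa[q3]aa
Step 40: δ(q3, a) = (q3, a, L) → aaaX#a[q3]aaa
Step 41: δ(q3, a) = (q3, a, L) → aaaX#[q3]aaaa
Step 42: δ(q3, a) = (q3, a, L) → aaaX[q3]#aaaa
Step 43: δ(q3, #) = (q3, #, L) → aaa[q3]X#aaaa
Step 44: δ(q3, X) = (q0, a, R) → aaaa[q0]#aaaa
Step 45: δ(q0, #) = (q3, #, R) → aaaa#[q3]aaaa
Step 46: δ(q3, a) = (q3, a, L) → aaaa[q3]#aaaa
Step 47: δ(q3, #) = (q3, #, L) → aaa[q3]a#aaaa
Step 48: δ(q3, a) = (q3, a, L) → aa[q3]aa#aaaa
Step 49: δ(q3, a) = (q3, a, L) → a[q3]aaa#aaaa
Step 50: δ(q3, a) = (q3, a, L) → [q3]aaaa#aaaa
Step 51: δ(q3, a) = (q3, a, L) → [q3]□aaaa#aaaa

No transition is defined for δ(q3, □). By convention the machine halts and rejects.

The machine executed 51 steps before halting.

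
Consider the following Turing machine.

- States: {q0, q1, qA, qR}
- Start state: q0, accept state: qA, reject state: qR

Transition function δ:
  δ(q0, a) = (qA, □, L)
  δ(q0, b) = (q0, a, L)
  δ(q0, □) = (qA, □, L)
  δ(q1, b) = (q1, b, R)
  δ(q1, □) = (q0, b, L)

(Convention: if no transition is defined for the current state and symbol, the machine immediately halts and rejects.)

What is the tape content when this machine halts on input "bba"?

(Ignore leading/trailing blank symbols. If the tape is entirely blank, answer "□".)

Execution trace:
Initial: [q0]bba
Step 1: δ(q0, b) = (q0, a, L) → [q0]□aba
Step 2: δ(q0, □) = (qA, □, L) → [qA]□□aba

The machine reaches the accept state qA and halts.

Final tape (ignoring leading/trailing blanks): aba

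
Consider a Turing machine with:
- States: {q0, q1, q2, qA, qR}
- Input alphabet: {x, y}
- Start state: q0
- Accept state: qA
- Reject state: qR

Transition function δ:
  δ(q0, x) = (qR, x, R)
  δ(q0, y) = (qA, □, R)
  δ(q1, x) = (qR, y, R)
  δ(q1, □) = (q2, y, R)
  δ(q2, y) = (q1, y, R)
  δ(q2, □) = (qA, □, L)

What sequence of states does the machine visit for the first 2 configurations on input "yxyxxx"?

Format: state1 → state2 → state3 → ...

Execution trace:
Initial: [q0]yxyxxx
Step 1: δ(q0, y) = (qA, □, R) → □[qA]xyxxx

The machine reaches the accept state qA and halts.

State sequence: q0 → qA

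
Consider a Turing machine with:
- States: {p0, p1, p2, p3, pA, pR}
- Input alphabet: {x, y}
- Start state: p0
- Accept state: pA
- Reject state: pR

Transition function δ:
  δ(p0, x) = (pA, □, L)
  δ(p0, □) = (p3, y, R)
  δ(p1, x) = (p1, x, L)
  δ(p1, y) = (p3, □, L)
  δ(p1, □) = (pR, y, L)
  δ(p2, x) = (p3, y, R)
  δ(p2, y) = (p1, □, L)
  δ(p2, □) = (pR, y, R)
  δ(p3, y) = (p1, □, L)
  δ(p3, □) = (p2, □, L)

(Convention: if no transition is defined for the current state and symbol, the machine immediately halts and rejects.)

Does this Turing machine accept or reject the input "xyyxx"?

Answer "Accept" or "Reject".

Execution trace:
Initial: [p0]xyyxx
Step 1: δ(p0, x) = (pA, □, L) → [pA]□□yyxx

The machine reaches the accept state pA and halts.

Answer: Accept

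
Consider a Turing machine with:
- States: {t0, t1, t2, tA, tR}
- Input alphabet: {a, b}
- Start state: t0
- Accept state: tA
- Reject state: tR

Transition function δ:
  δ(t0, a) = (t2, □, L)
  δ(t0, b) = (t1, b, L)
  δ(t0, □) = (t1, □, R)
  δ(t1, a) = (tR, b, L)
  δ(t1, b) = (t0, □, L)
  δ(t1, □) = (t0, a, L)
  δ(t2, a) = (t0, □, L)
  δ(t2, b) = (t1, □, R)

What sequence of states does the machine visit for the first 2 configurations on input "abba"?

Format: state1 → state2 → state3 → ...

Execution trace:
Initial: [t0]abba
Step 1: δ(t0, a) = (t2, □, L) → [t2]□□bba

No transition is defined for δ(t2, □). By convention the machine halts and rejects.

State sequence: t0 → t2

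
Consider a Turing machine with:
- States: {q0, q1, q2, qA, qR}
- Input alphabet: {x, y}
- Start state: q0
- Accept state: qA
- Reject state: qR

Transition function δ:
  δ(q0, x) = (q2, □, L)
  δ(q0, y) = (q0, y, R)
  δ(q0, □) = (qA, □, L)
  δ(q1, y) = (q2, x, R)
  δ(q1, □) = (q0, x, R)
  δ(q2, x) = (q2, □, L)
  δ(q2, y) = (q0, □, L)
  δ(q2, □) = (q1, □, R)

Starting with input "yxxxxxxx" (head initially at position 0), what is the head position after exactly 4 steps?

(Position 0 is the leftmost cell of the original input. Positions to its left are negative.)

Execution trace (head position shown):
Step 0: [q0]yxxxxxxx  (head at position 0)
Step 1: move right → y[q0]xxxxxxx  (head at position 1)
Step 2: move left → [q2]y□xxxxxx  (head at position 0)
Step 3: move left → [q0]□□□xxxxxx  (head at position -1)
Step 4: move left → [qA]□□□□xxxxxx  (head at position -2)

After 4 steps, the head is at position -2.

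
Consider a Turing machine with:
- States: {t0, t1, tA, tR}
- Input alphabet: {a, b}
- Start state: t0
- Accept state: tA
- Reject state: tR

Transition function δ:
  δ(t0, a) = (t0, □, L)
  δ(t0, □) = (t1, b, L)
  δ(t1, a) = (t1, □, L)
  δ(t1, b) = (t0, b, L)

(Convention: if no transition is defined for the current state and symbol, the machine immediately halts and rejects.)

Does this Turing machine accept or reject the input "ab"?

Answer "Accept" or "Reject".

Execution trace:
Initial: [t0]ab
Step 1: δ(t0, a) = (t0, □, L) → [t0]□□b
Step 2: δ(t0, □) = (t1, b, L) → [t1]□b□b

No transition is defined for δ(t1, □). By convention the machine halts and rejects.

Answer: Reject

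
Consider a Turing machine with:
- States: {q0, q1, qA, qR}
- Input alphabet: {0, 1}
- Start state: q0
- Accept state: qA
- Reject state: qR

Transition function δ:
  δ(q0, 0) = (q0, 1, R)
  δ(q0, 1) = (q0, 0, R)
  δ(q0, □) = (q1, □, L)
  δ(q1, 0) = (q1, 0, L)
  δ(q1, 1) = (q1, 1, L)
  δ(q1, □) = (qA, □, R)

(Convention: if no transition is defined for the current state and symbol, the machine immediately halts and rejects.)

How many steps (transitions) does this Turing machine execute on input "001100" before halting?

Execution trace:
Initial: [q0]001100
Step 1: δ(q0, 0) = (q0, 1, R) → 1[q0]01100
Step 2: δ(q0, 0) = (q0, 1, R) → 11[q0]1100
Step 3: δ(q0, 1) = (q0, 0, R) → 110[q0]100
Step 4: δ(q0, 1) = (q0, 0, R) → 1100[q0]00
Step 5: δ(q0, 0) = (q0, 1, R) → 11001[q0]0
Step 6: δ(q0, 0) = (q0, 1, R) → 110011[q0]□
Step 7: δ(q0, □) = (q1, □, L) → 11001[q1]1□
Step 8: δ(q1, 1) = (q1, 1, L) → 1100[q1]11□
Step 9: δ(q1, 1) = (q1, 1, L) → 110[q1]011□
Step 10: δ(q1, 0) = (q1, 0, L) → 11[q1]0011□
Step 11: δ(q1, 0) = (q1, 0, L) → 1[q1]10011□
Step 12: δ(q1, 1) = (q1, 1, L) → [q1]110011□
Step 13: δ(q1, 1) = (q1, 1, L) → [q1]□110011□
Step 14: δ(q1, □) = (qA, □, R) → □[qA]110011□

The machine reaches the accept state qA and halts.

The machine executed 14 steps before halting.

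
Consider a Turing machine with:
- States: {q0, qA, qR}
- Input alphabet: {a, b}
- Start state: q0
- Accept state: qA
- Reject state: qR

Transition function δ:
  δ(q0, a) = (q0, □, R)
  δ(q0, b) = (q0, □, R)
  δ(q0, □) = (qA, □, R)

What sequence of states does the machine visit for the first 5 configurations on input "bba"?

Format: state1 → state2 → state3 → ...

Execution trace:
Initial: [q0]bba
Step 1: δ(q0, b) = (q0, □, R) → □[q0]ba
Step 2: δ(q0, b) = (q0, □, R) → □□[q0]a
Step 3: δ(q0, a) = (q0, □, R) → □□□[q0]□
Step 4: δ(q0, □) = (qA, □, R) → □□□□[qA]□

The machine reaches the accept state qA and halts.

State sequence: q0 → q0 → q0 → q0 → qA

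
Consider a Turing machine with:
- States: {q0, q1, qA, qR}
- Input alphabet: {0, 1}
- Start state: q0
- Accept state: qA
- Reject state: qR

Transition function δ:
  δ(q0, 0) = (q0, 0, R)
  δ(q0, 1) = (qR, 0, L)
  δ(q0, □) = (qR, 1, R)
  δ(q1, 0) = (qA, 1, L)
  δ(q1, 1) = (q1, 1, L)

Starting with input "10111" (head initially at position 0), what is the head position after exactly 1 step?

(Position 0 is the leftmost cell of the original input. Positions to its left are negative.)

Execution trace (head position shown):
Step 0: [q0]10111  (head at position 0)
Step 1: move left → [qR]□00111  (head at position -1)

After 1 step, the head is at position -1.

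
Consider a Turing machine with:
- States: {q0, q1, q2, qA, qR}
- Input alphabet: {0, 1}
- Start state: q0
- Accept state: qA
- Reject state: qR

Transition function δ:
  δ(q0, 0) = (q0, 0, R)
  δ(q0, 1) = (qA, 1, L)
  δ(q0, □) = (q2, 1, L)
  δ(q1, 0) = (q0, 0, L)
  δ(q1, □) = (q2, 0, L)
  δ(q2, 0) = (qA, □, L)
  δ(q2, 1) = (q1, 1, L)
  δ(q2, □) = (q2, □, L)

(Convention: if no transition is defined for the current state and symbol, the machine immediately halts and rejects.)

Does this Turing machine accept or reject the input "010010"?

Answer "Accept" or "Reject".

Execution trace:
Initial: [q0]010010
Step 1: δ(q0, 0) = (q0, 0, R) → 0[q0]10010
Step 2: δ(q0, 1) = (qA, 1, L) → [qA]010010

The machine reaches the accept state qA and halts.

Answer: Accept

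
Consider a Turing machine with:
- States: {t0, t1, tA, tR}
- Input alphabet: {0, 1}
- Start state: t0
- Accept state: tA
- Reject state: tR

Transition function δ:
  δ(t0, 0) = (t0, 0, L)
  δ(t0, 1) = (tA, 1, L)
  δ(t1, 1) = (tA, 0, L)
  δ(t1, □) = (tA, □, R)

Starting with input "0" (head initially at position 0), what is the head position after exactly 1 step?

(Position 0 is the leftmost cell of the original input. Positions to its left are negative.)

Execution trace (head position shown):
Step 0: [t0]0  (head at position 0)
Step 1: move left → [t0]□0  (head at position -1)

After 1 step, the head is at position -1.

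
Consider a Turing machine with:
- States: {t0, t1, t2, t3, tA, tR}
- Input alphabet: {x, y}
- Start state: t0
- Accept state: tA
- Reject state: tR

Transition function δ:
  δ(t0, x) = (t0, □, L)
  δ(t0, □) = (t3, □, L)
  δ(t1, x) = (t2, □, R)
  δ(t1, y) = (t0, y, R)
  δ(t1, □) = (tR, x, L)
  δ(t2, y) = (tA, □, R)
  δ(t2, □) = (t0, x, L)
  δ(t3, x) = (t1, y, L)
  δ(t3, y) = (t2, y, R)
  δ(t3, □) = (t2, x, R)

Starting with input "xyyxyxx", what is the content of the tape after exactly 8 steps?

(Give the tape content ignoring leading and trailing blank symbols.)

Execution trace:
Initial: [t0]xyyxyxx
Step 1: δ(t0, x) = (t0, □, L) → [t0]□□yyxyxx
Step 2: δ(t0, □) = (t3, □, L) → [t3]□□□yyxyxx
Step 3: δ(t3, □) = (t2, x, R) → x[t2]□□yyxyxx
Step 4: δ(t2, □) = (t0, x, L) → [t0]xx□yyxyxx
Step 5: δ(t0, x) = (t0, □, L) → [t0]□□x□yyxyxx
Step 6: δ(t0, □) = (t3, □, L) → [t3]□□□x□yyxyxx
Step 7: δ(t3, □) = (t2, x, R) → x[t2]□□x□yyxyxx
Step 8: δ(t2, □) = (t0, x, L) → [t0]xx□x□yyxyxx

After 8 steps, the tape (ignoring leading/trailing blanks) is: xx□x□yyxyxx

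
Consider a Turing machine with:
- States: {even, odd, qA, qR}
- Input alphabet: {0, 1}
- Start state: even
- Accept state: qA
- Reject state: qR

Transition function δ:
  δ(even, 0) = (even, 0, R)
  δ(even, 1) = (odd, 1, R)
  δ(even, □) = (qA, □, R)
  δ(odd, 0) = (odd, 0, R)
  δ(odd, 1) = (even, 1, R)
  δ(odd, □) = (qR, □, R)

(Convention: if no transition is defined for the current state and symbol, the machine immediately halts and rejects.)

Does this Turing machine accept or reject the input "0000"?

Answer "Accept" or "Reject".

Execution trace:
Initial: [even]0000
Step 1: δ(even, 0) = (even, 0, R) → 0[even]000
Step 2: δ(even, 0) = (even, 0, R) → 00[even]00
Step 3: δ(even, 0) = (even, 0, R) → 000[even]0
Step 4: δ(even, 0) = (even, 0, R) → 0000[even]□
Step 5: δ(even, □) = (qA, □, R) → 0000□[qA]□

The machine reaches the accept state qA and halts.

Answer: Accept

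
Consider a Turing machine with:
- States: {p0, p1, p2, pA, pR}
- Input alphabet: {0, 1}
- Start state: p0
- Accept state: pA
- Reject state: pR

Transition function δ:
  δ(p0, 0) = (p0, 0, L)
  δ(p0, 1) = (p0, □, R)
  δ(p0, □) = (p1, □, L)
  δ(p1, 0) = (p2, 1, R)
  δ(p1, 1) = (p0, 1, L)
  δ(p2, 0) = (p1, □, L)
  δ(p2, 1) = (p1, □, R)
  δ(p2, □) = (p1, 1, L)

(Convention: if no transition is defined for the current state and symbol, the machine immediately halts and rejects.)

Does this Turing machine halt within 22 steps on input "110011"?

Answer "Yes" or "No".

Execution trace:
Initial: [p0]110011
Step 1: δ(p0, 1) = (p0, □, R) → □[p0]10011
Step 2: δ(p0, 1) = (p0, □, R) → □□[p0]0011
Step 3: δ(p0, 0) = (p0, 0, L) → □[p0]□0011
Step 4: δ(p0, □) = (p1, □, L) → [p1]□□0011

No transition is defined for δ(p1, □). By convention the machine halts and rejects.
The machine halted after 4 steps (within the 22-step bound).

Answer: Yes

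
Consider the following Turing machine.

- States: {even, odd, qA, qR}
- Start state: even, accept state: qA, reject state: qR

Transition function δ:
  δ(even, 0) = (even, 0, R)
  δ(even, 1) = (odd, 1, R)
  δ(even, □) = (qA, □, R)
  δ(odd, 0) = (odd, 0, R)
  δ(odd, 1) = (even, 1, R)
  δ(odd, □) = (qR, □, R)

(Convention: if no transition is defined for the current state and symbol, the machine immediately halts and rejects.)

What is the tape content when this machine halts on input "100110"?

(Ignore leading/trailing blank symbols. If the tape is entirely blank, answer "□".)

Execution trace:
Initial: [even]100110
Step 1: δ(even, 1) = (odd, 1, R) → 1[odd]00110
Step 2: δ(odd, 0) = (odd, 0, R) → 10[odd]0110
Step 3: δ(odd, 0) = (odd, 0, R) → 100[odd]110
Step 4: δ(odd, 1) = (even, 1, R) → 1001[even]10
Step 5: δ(even, 1) = (odd, 1, R) → 10011[odd]0
Step 6: δ(odd, 0) = (odd, 0, R) → 100110[odd]□
Step 7: δ(odd, □) = (qR, □, R) → 100110□[qR]□

The machine reaches the reject state qR and halts.

Final tape (ignoring leading/trailing blanks): 100110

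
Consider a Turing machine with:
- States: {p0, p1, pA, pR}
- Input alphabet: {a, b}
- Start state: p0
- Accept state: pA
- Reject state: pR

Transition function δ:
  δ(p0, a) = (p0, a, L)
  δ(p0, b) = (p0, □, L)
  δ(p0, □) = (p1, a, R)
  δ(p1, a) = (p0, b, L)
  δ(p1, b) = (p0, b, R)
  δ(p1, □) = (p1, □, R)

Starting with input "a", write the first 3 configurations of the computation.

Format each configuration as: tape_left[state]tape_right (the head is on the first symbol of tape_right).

Transitions applied:
Step 1: δ(p0, a) = (p0, a, L)
Step 2: δ(p0, □) = (p1, a, R)

The first 3 configurations are:
[p0]a ⊢ [p0]□a ⊢ a[p1]a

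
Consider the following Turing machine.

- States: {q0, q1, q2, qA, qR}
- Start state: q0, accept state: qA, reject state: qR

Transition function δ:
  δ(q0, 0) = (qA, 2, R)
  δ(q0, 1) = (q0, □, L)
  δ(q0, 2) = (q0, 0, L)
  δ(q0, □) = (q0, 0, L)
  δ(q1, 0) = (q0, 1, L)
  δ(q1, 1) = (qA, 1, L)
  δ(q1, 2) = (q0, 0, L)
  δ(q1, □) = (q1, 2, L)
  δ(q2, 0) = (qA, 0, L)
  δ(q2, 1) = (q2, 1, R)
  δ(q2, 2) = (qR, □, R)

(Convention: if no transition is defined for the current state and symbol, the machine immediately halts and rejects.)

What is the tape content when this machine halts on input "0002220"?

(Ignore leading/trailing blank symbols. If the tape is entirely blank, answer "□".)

Execution trace:
Initial: [q0]0002220
Step 1: δ(q0, 0) = (qA, 2, R) → 2[qA]002220

The machine reaches the accept state qA and halts.

Final tape (ignoring leading/trailing blanks): 2002220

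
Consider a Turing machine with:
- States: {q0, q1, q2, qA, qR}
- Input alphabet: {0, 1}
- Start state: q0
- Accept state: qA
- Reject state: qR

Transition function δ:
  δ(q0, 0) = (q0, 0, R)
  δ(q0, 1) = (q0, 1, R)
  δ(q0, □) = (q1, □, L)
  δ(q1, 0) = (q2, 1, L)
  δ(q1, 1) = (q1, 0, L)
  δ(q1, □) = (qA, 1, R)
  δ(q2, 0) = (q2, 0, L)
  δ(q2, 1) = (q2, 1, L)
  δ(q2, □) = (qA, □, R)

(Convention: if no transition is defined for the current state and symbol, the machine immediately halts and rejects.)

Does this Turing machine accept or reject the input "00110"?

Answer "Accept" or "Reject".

Execution trace:
Initial: [q0]00110
Step 1: δ(q0, 0) = (q0, 0, R) → 0[q0]0110
Step 2: δ(q0, 0) = (q0, 0, R) → 00[q0]110
Step 3: δ(q0, 1) = (q0, 1, R) → 001[q0]10
Step 4: δ(q0, 1) = (q0, 1, R) → 0011[q0]0
Step 5: δ(q0, 0) = (q0, 0, R) → 00110[q0]□
Step 6: δ(q0, □) = (q1, □, L) → 0011[q1]0□
Step 7: δ(q1, 0) = (q2, 1, L) → 001[q2]11□
Step 8: δ(q2, 1) = (q2, 1, L) → 00[q2]111□
Step 9: δ(q2, 1) = (q2, 1, L) → 0[q2]0111□
Step 10: δ(q2, 0) = (q2, 0, L) → [q2]00111□
Step 11: δ(q2, 0) = (q2, 0, L) → [q2]□00111□
Step 12: δ(q2, □) = (qA, □, R) → □[qA]00111□

The machine reaches the accept state qA and halts.

Answer: Accept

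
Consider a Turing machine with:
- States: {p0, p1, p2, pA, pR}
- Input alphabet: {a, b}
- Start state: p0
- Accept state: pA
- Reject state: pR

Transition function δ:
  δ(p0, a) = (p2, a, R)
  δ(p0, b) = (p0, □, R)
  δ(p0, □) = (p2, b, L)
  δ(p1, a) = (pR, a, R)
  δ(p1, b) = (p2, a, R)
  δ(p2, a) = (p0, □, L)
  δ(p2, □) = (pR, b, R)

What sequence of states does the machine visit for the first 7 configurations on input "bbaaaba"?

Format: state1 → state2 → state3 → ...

Execution trace:
Initial: [p0]bbaaaba
Step 1: δ(p0, b) = (p0, □, R) → □[p0]baaaba
Step 2: δ(p0, b) = (p0, □, R) → □□[p0]aaaba
Step 3: δ(p0, a) = (p2, a, R) → □□a[p2]aaba
Step 4: δ(p2, a) = (p0, □, L) → □□[p0]a□aba
Step 5: δ(p0, a) = (p2, a, R) → □□a[p2]□aba
Step 6: δ(p2, □) = (pR, b, R) → □□ab[pR]aba

The machine reaches the reject state pR and halts.

State sequence: p0 → p0 → p0 → p2 → p0 → p2 → pR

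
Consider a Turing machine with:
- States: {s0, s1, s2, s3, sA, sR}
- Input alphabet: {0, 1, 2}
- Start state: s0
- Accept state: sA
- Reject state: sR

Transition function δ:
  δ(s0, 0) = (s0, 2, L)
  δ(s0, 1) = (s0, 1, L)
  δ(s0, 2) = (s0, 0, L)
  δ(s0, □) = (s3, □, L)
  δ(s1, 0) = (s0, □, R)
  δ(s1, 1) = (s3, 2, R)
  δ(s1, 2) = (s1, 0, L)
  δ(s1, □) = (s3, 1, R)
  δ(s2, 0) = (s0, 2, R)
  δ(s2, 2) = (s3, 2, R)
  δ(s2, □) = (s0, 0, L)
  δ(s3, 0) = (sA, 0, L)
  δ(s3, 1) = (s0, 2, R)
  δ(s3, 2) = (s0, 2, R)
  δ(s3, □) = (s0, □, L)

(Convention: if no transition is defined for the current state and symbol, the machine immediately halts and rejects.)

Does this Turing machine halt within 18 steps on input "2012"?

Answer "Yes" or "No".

Execution trace:
Initial: [s0]2012
Step 1: δ(s0, 2) = (s0, 0, L) → [s0]□0012
Step 2: δ(s0, □) = (s3, □, L) → [s3]□□0012
Step 3: δ(s3, □) = (s0, □, L) → [s0]□□□0012
Step 4: δ(s0, □) = (s3, □, L) → [s3]□□□□0012
Step 5: δ(s3, □) = (s0, □, L) → [s0]□□□□□0012
Step 6: δ(s0, □) = (s3, □, L) → [s3]□□□□□□0012
Step 7: δ(s3, □) = (s0, □, L) → [s0]□□□□□□□0012
Step 8: δ(s0, □) = (s3, □, L) → [s3]□□□□□□□□0012
Step 9: δ(s3, □) = (s0, □, L) → [s0]□□□□□□□□□0012
Step 10: δ(s0, □) = (s3, □, L) → [s3]□□□□□□□□□□0012
Step 11: δ(s3, □) = (s0, □, L) → [s0]□□□□□□□□□□□0012
Step 12: δ(s0, □) = (s3, □, L) → [s3]□□□□□□□□□□□□0012
Step 13: δ(s3, □) = (s0, □, L) → [s0]□□□□□□□□□□□□□0012
Step 14: δ(s0, □) = (s3, □, L) → [s3]□□□□□□□□□□□□□□0012
Step 15: δ(s3, □) = (s0, □, L) → [s0]□□□□□□□□□□□□□□□0012
Step 16: δ(s0, □) = (s3, □, L) → [s3]□□□□□□□□□□□□□□□□0012
Step 17: δ(s3, □) = (s0, □, L) → [s0]□□□□□□□□□□□□□□□□□0012
Step 18: δ(s0, □) = (s3, □, L) → [s3]□□□□□□□□□□□□□□□□□□0012

The machine has not reached a halting state after 18 steps.
The machine did not halt within the 18-step bound.

Answer: No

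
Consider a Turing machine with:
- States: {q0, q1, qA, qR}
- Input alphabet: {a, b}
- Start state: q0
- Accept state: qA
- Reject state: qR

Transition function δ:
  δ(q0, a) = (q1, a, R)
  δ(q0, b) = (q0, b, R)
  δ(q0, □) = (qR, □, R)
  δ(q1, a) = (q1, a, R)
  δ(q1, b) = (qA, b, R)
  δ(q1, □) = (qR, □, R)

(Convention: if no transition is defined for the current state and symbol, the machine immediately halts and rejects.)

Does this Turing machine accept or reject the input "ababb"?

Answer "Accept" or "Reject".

Execution trace:
Initial: [q0]ababb
Step 1: δ(q0, a) = (q1, a, R) → a[q1]babb
Step 2: δ(q1, b) = (qA, b, R) → ab[qA]abb

The machine reaches the accept state qA and halts.

Answer: Accept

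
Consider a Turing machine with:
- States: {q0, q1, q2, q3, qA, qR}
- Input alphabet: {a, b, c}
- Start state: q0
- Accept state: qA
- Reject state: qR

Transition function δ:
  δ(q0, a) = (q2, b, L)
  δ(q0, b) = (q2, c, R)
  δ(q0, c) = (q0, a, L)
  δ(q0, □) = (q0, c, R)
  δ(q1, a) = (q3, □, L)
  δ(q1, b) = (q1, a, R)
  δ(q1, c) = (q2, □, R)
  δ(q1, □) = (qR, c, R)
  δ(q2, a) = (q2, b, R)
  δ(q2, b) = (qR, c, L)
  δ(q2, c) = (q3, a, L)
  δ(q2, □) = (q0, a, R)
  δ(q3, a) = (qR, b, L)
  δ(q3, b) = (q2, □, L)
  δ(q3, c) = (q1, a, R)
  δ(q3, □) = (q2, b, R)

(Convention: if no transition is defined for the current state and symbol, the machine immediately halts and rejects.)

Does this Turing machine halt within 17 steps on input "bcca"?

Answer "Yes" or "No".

Execution trace:
Initial: [q0]bcca
Step 1: δ(q0, b) = (q2, c, R) → c[q2]cca
Step 2: δ(q2, c) = (q3, a, L) → [q3]caca
Step 3: δ(q3, c) = (q1, a, R) → a[q1]aca
Step 4: δ(q1, a) = (q3, □, L) → [q3]a□ca
Step 5: δ(q3, a) = (qR, b, L) → [qR]□b□ca

The machine reaches the reject state qR and halts.
The machine halted after 5 steps (within the 17-step bound).

Answer: Yes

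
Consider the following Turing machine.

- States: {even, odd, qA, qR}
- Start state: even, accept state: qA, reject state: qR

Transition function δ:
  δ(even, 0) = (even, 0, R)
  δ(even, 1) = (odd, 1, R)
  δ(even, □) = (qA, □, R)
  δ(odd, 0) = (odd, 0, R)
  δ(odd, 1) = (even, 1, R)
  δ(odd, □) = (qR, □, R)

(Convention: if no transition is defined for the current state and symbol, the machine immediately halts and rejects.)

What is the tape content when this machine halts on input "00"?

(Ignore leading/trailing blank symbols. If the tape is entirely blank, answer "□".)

Execution trace:
Initial: [even]00
Step 1: δ(even, 0) = (even, 0, R) → 0[even]0
Step 2: δ(even, 0) = (even, 0, R) → 00[even]□
Step 3: δ(even, □) = (qA, □, R) → 00□[qA]□

The machine reaches the accept state qA and halts.

Final tape (ignoring leading/trailing blanks): 00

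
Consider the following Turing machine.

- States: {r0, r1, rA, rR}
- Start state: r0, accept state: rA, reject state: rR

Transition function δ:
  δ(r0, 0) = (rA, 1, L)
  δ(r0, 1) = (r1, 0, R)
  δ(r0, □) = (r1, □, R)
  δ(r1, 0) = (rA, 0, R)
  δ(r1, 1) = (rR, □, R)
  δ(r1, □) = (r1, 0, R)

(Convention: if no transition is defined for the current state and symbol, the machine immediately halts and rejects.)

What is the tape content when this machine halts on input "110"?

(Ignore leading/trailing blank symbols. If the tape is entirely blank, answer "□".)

Execution trace:
Initial: [r0]110
Step 1: δ(r0, 1) = (r1, 0, R) → 0[r1]10
Step 2: δ(r1, 1) = (rR, □, R) → 0□[rR]0

The machine reaches the reject state rR and halts.

Final tape (ignoring leading/trailing blanks): 0□0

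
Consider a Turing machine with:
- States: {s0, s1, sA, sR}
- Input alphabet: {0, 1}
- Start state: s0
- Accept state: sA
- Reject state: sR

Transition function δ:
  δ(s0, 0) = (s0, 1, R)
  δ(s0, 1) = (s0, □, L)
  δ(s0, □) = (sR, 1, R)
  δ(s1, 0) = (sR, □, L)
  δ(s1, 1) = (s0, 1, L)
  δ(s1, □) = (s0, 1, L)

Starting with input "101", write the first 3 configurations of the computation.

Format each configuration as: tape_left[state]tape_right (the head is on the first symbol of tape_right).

Transitions applied:
Step 1: δ(s0, 1) = (s0, □, L)
Step 2: δ(s0, □) = (sR, 1, R)

The first 3 configurations are:
[s0]101 ⊢ [s0]□□01 ⊢ 1[sR]□01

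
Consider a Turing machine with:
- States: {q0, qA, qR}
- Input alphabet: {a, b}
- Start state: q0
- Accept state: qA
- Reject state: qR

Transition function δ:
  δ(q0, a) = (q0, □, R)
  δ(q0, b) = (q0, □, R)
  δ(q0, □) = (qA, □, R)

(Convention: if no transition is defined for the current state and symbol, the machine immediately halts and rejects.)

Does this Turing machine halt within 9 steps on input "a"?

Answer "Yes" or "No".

Execution trace:
Initial: [q0]a
Step 1: δ(q0, a) = (q0, □, R) → □[q0]□
Step 2: δ(q0, □) = (qA, □, R) → □□[qA]□

The machine reaches the accept state qA and halts.
The machine halted after 2 steps (within the 9-step bound).

Answer: Yes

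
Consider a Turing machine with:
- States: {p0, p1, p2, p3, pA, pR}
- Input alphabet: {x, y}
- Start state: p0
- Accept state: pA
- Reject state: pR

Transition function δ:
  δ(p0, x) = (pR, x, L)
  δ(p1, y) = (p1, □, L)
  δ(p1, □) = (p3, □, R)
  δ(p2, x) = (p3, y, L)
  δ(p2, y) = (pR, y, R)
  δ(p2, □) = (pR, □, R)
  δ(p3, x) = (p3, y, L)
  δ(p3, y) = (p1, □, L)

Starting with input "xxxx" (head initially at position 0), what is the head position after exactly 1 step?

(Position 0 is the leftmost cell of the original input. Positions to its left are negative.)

Execution trace (head position shown):
Step 0: [p0]xxxx  (head at position 0)
Step 1: move left → [pR]□xxxx  (head at position -1)

After 1 step, the head is at position -1.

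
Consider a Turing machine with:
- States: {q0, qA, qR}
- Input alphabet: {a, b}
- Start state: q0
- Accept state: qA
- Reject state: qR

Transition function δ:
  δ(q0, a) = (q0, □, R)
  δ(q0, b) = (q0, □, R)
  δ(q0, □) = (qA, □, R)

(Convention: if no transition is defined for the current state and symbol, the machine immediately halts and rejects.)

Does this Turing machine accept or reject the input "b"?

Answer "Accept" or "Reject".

Execution trace:
Initial: [q0]b
Step 1: δ(q0, b) = (q0, □, R) → □[q0]□
Step 2: δ(q0, □) = (qA, □, R) → □□[qA]□

The machine reaches the accept state qA and halts.

Answer: Accept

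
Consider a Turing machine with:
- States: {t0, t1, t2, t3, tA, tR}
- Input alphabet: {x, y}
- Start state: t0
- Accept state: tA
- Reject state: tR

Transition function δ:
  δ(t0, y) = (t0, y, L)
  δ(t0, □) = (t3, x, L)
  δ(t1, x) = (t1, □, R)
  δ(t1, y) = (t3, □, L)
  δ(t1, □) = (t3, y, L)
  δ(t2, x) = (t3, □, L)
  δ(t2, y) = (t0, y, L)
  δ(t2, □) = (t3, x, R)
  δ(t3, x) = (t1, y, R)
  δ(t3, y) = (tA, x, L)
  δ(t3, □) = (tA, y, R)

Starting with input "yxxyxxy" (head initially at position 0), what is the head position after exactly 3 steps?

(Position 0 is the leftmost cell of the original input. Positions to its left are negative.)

Execution trace (head position shown):
Step 0: [t0]yxxyxxy  (head at position 0)
Step 1: move left → [t0]□yxxyxxy  (head at position -1)
Step 2: move left → [t3]□xyxxyxxy  (head at position -2)
Step 3: move right → y[tA]xyxxyxxy  (head at position -1)

After 3 steps, the head is at position -1.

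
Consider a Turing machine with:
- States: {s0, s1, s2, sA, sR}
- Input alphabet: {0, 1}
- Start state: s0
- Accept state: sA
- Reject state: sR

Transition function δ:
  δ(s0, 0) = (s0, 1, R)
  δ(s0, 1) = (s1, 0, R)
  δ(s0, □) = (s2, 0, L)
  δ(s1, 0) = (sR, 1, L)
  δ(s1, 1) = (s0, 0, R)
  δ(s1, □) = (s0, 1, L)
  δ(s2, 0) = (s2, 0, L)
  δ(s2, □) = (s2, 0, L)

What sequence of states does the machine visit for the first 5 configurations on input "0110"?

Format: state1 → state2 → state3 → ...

Execution trace:
Initial: [s0]0110
Step 1: δ(s0, 0) = (s0, 1, R) → 1[s0]110
Step 2: δ(s0, 1) = (s1, 0, R) → 10[s1]10
Step 3: δ(s1, 1) = (s0, 0, R) → 100[s0]0
Step 4: δ(s0, 0) = (s0, 1, R) → 1001[s0]□

State sequence: s0 → s0 → s1 → s0 → s0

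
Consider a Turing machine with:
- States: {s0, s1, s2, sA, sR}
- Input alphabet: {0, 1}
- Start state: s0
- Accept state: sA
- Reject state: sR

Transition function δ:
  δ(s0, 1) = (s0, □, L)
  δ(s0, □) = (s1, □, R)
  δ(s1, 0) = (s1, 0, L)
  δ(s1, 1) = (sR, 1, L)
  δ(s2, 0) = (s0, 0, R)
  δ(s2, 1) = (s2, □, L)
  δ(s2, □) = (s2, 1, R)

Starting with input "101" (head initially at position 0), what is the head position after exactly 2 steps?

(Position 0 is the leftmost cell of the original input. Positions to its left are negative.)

Execution trace (head position shown):
Step 0: [s0]101  (head at position 0)
Step 1: move left → [s0]□□01  (head at position -1)
Step 2: move right → □[s1]□01  (head at position 0)

After 2 steps, the head is at position 0.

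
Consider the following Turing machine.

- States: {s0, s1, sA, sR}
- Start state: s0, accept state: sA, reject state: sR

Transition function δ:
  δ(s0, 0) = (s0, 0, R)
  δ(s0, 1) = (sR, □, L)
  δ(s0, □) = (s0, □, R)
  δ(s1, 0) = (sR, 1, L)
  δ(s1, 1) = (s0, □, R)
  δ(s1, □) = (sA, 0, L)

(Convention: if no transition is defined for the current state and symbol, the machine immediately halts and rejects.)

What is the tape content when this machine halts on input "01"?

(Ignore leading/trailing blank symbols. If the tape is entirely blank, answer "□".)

Execution trace:
Initial: [s0]01
Step 1: δ(s0, 0) = (s0, 0, R) → 0[s0]1
Step 2: δ(s0, 1) = (sR, □, L) → [sR]0□

The machine reaches the reject state sR and halts.

Final tape (ignoring leading/trailing blanks): 0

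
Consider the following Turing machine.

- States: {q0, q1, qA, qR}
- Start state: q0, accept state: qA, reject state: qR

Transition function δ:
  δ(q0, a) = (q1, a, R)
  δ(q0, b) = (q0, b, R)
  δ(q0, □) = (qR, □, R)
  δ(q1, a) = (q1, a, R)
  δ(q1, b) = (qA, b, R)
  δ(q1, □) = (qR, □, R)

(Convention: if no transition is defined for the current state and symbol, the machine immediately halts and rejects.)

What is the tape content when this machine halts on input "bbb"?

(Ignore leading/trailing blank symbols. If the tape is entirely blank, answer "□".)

Execution trace:
Initial: [q0]bbb
Step 1: δ(q0, b) = (q0, b, R) → b[q0]bb
Step 2: δ(q0, b) = (q0, b, R) → bb[q0]b
Step 3: δ(q0, b) = (q0, b, R) → bbb[q0]□
Step 4: δ(q0, □) = (qR, □, R) → bbb□[qR]□

The machine reaches the reject state qR and halts.

Final tape (ignoring leading/trailing blanks): bbb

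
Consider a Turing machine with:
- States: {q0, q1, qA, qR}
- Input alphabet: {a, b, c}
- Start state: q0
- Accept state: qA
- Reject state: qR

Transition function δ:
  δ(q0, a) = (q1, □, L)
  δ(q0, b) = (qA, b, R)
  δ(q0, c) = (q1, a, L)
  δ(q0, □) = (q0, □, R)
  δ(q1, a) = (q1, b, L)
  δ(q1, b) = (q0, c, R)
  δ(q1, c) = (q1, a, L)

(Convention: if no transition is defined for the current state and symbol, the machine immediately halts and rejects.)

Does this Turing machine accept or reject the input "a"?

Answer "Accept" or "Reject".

Execution trace:
Initial: [q0]a
Step 1: δ(q0, a) = (q1, □, L) → [q1]□□

No transition is defined for δ(q1, □). By convention the machine halts and rejects.

Answer: Reject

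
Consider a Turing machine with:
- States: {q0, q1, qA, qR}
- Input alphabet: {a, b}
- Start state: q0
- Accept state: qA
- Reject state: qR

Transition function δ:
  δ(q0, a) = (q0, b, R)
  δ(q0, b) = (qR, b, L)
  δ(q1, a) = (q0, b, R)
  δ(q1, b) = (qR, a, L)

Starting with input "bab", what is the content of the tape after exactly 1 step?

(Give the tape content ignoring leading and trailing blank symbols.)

Execution trace:
Initial: [q0]bab
Step 1: δ(q0, b) = (qR, b, L) → [qR]□bab

The machine reaches the reject state qR and halts.

After 1 step, the tape (ignoring leading/trailing blanks) is: bab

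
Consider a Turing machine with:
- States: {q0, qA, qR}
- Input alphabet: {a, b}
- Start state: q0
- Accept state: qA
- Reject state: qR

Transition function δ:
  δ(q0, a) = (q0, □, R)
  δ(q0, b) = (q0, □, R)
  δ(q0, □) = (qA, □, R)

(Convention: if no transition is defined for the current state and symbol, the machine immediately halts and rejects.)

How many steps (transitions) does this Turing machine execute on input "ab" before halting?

Execution trace:
Initial: [q0]ab
Step 1: δ(q0, a) = (q0, □, R) → □[q0]b
Step 2: δ(q0, b) = (q0, □, R) → □□[q0]□
Step 3: δ(q0, □) = (qA, □, R) → □□□[qA]□

The machine reaches the accept state qA and halts.

The machine executed 3 steps before halting.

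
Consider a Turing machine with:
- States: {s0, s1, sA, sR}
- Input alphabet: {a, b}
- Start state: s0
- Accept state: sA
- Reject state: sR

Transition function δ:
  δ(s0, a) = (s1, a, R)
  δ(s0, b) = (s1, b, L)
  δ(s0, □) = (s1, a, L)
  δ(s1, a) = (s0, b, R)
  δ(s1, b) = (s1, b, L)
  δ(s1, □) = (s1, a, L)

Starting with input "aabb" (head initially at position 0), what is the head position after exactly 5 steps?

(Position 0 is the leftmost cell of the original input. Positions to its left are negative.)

Execution trace (head position shown):
Step 0: [s0]aabb  (head at position 0)
Step 1: move right → a[s1]abb  (head at position 1)
Step 2: move right → ab[s0]bb  (head at position 2)
Step 3: move left → a[s1]bbb  (head at position 1)
Step 4: move left → [s1]abbb  (head at position 0)
Step 5: move right → b[s0]bbb  (head at position 1)

After 5 steps, the head is at position 1.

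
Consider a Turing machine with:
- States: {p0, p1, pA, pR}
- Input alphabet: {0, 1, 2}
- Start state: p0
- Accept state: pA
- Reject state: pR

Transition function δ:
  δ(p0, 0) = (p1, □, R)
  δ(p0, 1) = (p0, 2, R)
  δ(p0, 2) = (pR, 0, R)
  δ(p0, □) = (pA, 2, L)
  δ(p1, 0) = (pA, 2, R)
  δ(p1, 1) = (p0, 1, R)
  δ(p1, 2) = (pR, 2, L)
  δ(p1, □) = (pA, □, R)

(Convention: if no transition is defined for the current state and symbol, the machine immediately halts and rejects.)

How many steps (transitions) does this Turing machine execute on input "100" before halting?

Execution trace:
Initial: [p0]100
Step 1: δ(p0, 1) = (p0, 2, R) → 2[p0]00
Step 2: δ(p0, 0) = (p1, □, R) → 2□[p1]0
Step 3: δ(p1, 0) = (pA, 2, R) → 2□2[pA]□

The machine reaches the accept state pA and halts.

The machine executed 3 steps before halting.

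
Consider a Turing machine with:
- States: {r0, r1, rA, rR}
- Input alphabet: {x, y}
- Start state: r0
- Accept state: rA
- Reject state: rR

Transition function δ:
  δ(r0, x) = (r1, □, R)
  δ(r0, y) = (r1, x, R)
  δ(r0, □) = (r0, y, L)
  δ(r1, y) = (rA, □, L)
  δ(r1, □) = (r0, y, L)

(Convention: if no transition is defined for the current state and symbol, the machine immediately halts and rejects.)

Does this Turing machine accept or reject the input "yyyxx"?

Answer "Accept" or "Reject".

Execution trace:
Initial: [r0]yyyxx
Step 1: δ(r0, y) = (r1, x, R) → x[r1]yyxx
Step 2: δ(r1, y) = (rA, □, L) → [rA]x□yxx

The machine reaches the accept state rA and halts.

Answer: Accept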